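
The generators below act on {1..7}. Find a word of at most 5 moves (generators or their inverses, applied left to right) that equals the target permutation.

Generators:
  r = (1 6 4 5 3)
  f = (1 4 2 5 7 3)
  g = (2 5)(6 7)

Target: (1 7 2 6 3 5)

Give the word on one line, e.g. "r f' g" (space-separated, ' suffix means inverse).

f r' g r'

  after f: (1 4 2 5 7 3)
  after r': (1 6)(2 4)(5 7)
  after g: (1 7 2 4 5 6)
  after r': (1 7 2 6 3 5)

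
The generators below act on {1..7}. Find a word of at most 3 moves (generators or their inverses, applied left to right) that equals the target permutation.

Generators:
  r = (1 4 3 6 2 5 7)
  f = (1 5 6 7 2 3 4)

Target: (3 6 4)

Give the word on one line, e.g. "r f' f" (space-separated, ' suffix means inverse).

f r r

  after f: (1 5 6 7 2 3 4)
  after r: (1 7 5 2 6)
  after r: (3 6 4)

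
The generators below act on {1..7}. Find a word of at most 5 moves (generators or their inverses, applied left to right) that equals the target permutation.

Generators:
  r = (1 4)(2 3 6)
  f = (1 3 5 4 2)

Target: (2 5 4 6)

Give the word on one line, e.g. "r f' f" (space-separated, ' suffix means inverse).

f f f r

  after f: (1 3 5 4 2)
  after f: (1 5 2 3 4)
  after f: (1 4 3 2 5)
  after r: (2 5 4 6)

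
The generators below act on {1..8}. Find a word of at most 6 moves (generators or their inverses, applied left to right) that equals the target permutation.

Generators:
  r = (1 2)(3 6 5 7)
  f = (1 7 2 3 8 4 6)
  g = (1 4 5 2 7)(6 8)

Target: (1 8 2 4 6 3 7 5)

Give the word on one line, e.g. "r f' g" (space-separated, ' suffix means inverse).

  after f: (1 7 2 3 8 4 6)
  after g': (1 2 3 6 7 5 4 8)
  after f: (1 3)(2 8 7 5 6)
  after f: (1 8 2 4 6 3 7 5)

f g' f f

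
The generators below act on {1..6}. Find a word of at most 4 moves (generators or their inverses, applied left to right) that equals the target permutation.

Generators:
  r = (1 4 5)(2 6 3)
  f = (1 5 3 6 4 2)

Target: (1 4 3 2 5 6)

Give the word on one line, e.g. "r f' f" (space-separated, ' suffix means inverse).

  after f: (1 5 3 6 4 2)
  after r': (1 4 3 2 5 6)

f r'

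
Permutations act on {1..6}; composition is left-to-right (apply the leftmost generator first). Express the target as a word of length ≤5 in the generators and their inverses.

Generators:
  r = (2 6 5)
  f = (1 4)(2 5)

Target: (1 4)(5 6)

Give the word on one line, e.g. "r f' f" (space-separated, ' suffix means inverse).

r f r r

  after r: (2 6 5)
  after f: (1 4)(2 6)
  after r: (1 4)(2 5)
  after r: (1 4)(5 6)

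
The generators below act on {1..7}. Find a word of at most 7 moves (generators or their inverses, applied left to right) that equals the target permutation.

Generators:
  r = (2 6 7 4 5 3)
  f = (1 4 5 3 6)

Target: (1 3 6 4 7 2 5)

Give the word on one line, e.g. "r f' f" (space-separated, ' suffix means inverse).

  after f': (1 6 3 5 4)
  after r': (1 2 3 4)(5 7 6)
  after f': (1 2 5 7 3)(4 6)
  after r: (1 6 5 4 7 2 3)
  after f': (1 3 6 4 7 2 5)

f' r' f' r f'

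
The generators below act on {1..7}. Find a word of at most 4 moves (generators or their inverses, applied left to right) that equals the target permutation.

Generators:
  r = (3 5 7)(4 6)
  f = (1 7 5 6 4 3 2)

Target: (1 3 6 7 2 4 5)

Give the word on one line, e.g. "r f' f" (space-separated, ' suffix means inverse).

  after f': (1 2 3 4 6 5 7)
  after f': (1 3 6 7 2 4 5)

f' f'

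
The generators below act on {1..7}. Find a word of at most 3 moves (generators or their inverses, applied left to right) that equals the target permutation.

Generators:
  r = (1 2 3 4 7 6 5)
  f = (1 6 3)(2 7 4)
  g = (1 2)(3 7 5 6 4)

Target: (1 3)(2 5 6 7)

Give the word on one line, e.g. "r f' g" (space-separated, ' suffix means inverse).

g' f g'

  after g': (1 2)(3 4 6 5 7)
  after f: (1 7)(2 6 5 4 3)
  after g': (1 3)(2 5 6 7)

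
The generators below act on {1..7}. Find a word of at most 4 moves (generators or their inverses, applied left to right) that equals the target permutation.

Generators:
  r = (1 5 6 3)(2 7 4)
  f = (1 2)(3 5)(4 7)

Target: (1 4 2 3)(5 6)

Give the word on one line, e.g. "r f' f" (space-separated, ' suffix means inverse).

f r' f' f'

  after f: (1 2)(3 5)(4 7)
  after r': (1 4 2 3)(5 6)
  after f': (1 7 4)(2 5 6 3)
  after f': (1 4 2 3)(5 6)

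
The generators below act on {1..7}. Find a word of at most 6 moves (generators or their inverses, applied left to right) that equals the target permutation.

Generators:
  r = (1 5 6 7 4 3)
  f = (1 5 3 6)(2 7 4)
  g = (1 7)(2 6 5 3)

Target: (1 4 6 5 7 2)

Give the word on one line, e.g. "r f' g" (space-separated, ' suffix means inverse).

  after g': (1 7)(2 3 5 6)
  after r: (1 4 3 6 2)(5 7)
  after g': (1 4 5)(2 7 6 3)
  after g': (1 4 6 5 7 2)

g' r g' g'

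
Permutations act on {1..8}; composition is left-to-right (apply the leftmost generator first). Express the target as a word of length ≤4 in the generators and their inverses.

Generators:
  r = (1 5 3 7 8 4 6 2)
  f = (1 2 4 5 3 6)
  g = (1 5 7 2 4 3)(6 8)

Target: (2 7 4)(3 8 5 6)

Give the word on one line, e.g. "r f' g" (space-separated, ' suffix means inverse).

f r g r'

  after f: (1 2 4 5 3 6)
  after r: (2 6 5 7 8 4 3)
  after g: (1 5 2 8 3 4)(6 7)
  after r': (2 7 4)(3 8 5 6)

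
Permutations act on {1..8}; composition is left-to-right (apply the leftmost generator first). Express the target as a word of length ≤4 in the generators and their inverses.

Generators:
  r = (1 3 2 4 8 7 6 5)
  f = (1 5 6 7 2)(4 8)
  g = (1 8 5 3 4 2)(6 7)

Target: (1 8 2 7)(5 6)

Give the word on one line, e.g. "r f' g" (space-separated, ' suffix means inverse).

  after g': (1 2 4 3 5 8)(6 7)
  after r: (1 4 2 8 3)(5 7)
  after r: (1 8 2 7)(5 6)

g' r r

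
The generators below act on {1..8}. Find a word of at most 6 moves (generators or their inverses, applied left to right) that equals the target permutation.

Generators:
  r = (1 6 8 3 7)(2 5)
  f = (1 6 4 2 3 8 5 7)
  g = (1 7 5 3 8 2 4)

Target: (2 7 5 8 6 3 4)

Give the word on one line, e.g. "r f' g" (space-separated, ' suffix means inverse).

  after r: (1 6 8 3 7)(2 5)
  after g: (1 6 2 3 5 4)
  after r': (2 8 6 5 4 7 3)
  after f': (1 7 2 3 4 5 6 8)
  after r: (2 7 5 8 6 3 4)

r g r' f' r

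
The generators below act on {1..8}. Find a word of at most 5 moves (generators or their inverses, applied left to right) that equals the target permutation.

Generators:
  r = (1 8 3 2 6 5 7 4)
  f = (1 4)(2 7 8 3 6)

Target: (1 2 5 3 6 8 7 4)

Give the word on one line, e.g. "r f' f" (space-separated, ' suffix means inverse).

  after f: (1 4)(2 7 8 3 6)
  after r': (1 7)(2 5 6 3)
  after f': (1 2 5 3 6 8 7 4)

f r' f'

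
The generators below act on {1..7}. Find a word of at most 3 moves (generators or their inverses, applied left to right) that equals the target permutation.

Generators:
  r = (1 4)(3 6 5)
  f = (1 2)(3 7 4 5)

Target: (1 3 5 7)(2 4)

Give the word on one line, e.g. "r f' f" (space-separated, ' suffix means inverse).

r f r

  after r: (1 4)(3 6 5)
  after f: (1 5 7 4 2)(3 6)
  after r: (1 3 5 7)(2 4)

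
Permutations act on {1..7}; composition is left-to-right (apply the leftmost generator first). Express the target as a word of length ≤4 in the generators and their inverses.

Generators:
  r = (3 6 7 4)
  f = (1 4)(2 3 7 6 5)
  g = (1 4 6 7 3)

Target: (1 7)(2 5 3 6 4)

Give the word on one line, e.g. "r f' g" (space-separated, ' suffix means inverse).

r f' r'

  after r: (3 6 7 4)
  after f': (1 4 2 5 6 3 7)
  after r': (1 7)(2 5 3 6 4)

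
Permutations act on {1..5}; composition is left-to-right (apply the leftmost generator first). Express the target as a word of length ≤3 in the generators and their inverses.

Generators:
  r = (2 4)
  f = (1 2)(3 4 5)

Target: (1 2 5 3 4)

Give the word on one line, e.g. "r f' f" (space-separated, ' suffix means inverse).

r' f

  after r': (2 4)
  after f: (1 2 5 3 4)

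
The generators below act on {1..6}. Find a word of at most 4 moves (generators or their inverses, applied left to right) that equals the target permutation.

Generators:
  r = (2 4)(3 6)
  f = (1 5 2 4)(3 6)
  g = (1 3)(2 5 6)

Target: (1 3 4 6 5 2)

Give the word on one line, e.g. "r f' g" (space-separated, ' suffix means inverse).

f g f

  after f: (1 5 2 4)(3 6)
  after g: (1 6)(2 4 3)
  after f: (1 3 4 6 5 2)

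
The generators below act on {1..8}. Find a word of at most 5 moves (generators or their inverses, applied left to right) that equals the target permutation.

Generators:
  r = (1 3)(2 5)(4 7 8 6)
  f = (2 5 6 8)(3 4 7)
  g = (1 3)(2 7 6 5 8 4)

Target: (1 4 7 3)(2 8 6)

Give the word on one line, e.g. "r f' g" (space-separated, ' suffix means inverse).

r' f' r g

  after r': (1 3)(2 5)(4 6 8 7)
  after f': (1 7 3)(4 5 8)
  after r: (1 8 7)(2 5 6 4)
  after g: (1 4 7 3)(2 8 6)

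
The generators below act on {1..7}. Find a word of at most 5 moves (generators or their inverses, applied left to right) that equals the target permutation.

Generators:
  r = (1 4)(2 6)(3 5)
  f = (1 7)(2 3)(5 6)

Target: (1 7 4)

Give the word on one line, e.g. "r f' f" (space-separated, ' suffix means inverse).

  after r: (1 4)(2 6)(3 5)
  after f: (1 4 7)(2 5)(3 6)
  after r: (2 3)(4 7)(5 6)
  after f: (1 7 4)

r f r f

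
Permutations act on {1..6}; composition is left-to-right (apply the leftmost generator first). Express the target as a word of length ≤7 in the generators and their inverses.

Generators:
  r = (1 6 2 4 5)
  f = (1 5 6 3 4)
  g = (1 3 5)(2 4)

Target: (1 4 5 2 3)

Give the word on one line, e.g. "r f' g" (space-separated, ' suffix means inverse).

  after f': (1 4 3 6 5)
  after r: (1 5 6)(2 4 3)
  after f': (2 3)(4 6)
  after r': (1 5 4)(2 3 6)
  after r': (1 4 5 2 3)

f' r f' r' r'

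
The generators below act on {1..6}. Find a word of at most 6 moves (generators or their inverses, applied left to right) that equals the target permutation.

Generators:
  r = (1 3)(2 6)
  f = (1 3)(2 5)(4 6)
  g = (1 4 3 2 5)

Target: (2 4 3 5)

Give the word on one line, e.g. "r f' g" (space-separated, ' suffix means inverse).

  after f': (1 3)(2 5)(4 6)
  after r: (2 5 6 4)
  after g: (1 4 5 6 3 2)
  after g: (1 3 5 6 2 4)
  after r': (2 4 3 5)

f' r g g r'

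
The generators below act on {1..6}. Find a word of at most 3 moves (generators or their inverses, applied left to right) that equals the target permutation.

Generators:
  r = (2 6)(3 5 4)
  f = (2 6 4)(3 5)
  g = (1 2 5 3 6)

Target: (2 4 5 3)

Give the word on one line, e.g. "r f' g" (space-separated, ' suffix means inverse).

r' f' f'

  after r': (2 6)(3 4 5)
  after f': (3 6 4)
  after f': (2 4 5 3)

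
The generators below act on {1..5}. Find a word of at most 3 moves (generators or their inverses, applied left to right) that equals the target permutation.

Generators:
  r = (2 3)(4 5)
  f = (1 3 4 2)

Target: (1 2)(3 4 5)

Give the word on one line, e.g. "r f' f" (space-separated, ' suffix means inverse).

r f'

  after r: (2 3)(4 5)
  after f': (1 2)(3 4 5)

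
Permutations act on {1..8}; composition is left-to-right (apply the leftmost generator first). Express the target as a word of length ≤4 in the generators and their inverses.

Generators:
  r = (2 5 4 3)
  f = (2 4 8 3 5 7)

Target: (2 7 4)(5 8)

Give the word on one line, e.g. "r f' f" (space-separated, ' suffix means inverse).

r' f f

  after r': (2 3 4 5)
  after f: (2 5 4 7)(3 8)
  after f: (2 7 4)(5 8)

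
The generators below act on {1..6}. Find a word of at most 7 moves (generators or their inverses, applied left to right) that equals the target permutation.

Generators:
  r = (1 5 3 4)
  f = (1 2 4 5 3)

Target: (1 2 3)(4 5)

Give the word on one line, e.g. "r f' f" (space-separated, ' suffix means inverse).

  after f: (1 2 4 5 3)
  after f: (1 4 3 2 5)
  after f: (1 5 2 3 4)
  after r': (2 5)
  after f: (1 2 3)(4 5)

f f f r' f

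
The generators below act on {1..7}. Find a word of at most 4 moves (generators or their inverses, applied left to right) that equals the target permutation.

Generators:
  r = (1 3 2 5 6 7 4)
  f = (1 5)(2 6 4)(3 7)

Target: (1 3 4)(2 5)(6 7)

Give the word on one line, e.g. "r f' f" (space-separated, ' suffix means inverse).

r f f

  after r: (1 3 2 5 6 7 4)
  after f: (1 7 2)(3 6)(4 5)
  after f: (1 3 4)(2 5)(6 7)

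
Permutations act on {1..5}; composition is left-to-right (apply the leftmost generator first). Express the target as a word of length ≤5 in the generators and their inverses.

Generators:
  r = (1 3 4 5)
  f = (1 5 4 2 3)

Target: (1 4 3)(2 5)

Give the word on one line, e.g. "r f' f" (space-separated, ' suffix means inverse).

  after r: (1 3 4 5)
  after f': (1 2 4)(3 5)
  after f': (1 4 3)(2 5)

r f' f'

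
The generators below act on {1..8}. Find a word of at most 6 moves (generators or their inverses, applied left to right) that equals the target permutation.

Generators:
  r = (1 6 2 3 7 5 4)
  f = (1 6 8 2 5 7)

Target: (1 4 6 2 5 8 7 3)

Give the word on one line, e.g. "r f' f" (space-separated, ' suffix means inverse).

  after r': (1 4 5 7 3 2 6)
  after f: (1 4 7 3 5)(2 8)
  after f: (1 4)(3 7)(5 6 8)
  after f: (1 4 6 2 5 8 7 3)

r' f f f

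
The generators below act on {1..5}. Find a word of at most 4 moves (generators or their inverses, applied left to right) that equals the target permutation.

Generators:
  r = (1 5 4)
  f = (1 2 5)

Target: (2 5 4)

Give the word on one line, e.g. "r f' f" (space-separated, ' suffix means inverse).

  after r: (1 5 4)
  after f: (2 5 4)

r f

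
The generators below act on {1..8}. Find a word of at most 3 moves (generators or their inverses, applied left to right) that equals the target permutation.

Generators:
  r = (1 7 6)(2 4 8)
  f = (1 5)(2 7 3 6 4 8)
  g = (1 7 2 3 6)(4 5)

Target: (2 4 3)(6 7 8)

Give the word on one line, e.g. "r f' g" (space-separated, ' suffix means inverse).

  after f': (1 5)(2 8 4 6 3 7)
  after f': (2 4 3)(6 7 8)

f' f'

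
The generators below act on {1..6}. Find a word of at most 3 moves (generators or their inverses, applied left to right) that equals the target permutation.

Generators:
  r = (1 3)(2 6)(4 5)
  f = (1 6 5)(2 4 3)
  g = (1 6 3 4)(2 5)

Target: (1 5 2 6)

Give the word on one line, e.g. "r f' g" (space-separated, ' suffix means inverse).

r' g' f

  after r': (1 3)(2 6)(4 5)
  after g': (1 6 5 3 4 2)
  after f: (1 5 2 6)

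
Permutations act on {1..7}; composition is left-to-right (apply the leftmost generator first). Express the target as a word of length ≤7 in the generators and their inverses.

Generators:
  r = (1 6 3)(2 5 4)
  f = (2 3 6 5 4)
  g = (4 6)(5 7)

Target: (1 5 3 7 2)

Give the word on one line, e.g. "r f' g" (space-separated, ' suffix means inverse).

r' g' f' g r

  after r': (1 3 6)(2 4 5)
  after g': (1 3 4 7 5 2 6)
  after f': (1 2 3 5 4 7 6)
  after g: (1 2 3 7 4 5 6)
  after r: (1 5 3 7 2)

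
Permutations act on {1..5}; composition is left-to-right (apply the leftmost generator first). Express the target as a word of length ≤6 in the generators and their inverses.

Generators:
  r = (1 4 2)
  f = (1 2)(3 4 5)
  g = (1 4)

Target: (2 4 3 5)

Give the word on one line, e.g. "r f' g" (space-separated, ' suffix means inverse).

  after f': (1 2)(3 5 4)
  after r: (2 4 3 5)
  after g: (1 4 3 5 2)
  after g: (2 4 3 5)

f' r g g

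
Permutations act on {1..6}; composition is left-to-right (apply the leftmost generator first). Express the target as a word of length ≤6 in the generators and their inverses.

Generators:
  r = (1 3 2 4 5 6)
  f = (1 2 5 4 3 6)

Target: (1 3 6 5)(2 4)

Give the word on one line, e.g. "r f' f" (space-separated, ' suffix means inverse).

  after r: (1 3 2 4 5 6)
  after r: (1 2 5)(3 4 6)
  after f': (3 5 6 4)
  after r: (1 3 6 5)(2 4)

r r f' r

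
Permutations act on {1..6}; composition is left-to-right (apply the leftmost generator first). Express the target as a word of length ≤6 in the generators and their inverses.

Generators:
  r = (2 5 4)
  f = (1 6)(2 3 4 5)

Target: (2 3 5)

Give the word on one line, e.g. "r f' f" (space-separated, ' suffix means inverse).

f' r f' r r

  after f': (1 6)(2 5 4 3)
  after r: (1 6)(2 4 3 5)
  after f': (2 3 4)
  after r: (2 3)(4 5)
  after r: (2 3 5)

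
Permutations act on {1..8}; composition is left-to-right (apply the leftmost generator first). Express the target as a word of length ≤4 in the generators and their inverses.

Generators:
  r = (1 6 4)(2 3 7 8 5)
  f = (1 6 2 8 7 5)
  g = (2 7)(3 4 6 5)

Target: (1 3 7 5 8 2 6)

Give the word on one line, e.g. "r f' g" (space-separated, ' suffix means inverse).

  after r': (1 4 6)(2 5 8 7 3)
  after g': (1 3 7 5 8 2 6)

r' g'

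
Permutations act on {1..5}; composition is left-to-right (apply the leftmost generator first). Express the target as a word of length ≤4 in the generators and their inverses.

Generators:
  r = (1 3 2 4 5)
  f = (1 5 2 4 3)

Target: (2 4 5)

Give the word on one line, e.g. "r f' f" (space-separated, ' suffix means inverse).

  after f: (1 5 2 4 3)
  after r: (2 5 4)
  after f: (1 5 3)
  after r: (2 4 5)

f r f r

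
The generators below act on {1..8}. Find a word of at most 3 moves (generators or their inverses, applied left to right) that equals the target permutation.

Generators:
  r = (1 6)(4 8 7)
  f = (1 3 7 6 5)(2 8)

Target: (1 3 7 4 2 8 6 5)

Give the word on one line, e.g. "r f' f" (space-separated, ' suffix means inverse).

  after r': (1 6)(4 7 8)
  after r': (4 8 7)
  after f: (1 3 7 4 2 8 6 5)

r' r' f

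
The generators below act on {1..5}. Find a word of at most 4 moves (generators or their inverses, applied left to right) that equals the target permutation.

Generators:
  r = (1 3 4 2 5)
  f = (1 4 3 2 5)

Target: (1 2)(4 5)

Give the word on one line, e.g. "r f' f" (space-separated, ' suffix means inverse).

r f

  after r: (1 3 4 2 5)
  after f: (1 2)(4 5)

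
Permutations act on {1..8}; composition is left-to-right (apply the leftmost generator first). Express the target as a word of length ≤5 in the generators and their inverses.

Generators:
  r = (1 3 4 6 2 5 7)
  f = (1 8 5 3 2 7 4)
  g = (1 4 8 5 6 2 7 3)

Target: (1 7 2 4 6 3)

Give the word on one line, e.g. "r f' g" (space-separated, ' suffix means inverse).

  after r': (1 7 5 2 6 4 3)
  after g: (1 3 4)(5 7 6 8)
  after f': (1 5 2 3 7 6)
  after r: (1 7 2 4 6 3)

r' g f' r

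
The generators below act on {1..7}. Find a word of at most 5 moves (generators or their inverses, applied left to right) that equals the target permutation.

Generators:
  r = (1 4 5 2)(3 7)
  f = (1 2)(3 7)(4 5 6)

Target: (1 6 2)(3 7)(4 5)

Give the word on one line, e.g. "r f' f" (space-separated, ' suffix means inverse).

f r' f

  after f: (1 2)(3 7)(4 5 6)
  after r': (1 5 6)
  after f: (1 6 2)(3 7)(4 5)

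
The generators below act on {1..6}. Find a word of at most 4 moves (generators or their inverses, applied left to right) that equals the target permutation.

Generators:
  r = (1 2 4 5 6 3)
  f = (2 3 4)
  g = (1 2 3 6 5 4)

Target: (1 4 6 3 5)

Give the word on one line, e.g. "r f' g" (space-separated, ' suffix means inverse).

  after r': (1 3 6 5 4 2)
  after f: (1 4 3 6 5 2)
  after r': (1 2 3 5)(4 6)
  after f': (1 4 6 3 5)

r' f r' f'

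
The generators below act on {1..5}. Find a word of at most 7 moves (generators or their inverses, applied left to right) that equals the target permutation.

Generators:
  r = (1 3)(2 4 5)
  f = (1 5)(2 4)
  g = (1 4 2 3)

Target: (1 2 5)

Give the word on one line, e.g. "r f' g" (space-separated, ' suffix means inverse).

r f' r' g' g'

  after r: (1 3)(2 4 5)
  after f': (1 3 5 4)
  after r': (2 5)(3 4)
  after g': (1 3)(2 5 4)
  after g': (1 2 5)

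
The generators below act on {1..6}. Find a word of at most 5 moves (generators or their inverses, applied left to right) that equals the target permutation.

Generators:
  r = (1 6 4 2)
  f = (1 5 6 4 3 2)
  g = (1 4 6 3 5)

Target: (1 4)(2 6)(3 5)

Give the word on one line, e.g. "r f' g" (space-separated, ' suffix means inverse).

f' f' f'

  after f': (1 2 3 4 6 5)
  after f': (1 3 6)(2 4 5)
  after f': (1 4)(2 6)(3 5)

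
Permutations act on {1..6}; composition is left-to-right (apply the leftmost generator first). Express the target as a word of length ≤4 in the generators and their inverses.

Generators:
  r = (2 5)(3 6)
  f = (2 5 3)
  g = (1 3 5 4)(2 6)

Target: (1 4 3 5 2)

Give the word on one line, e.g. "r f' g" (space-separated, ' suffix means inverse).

r' g f' g

  after r': (2 5)(3 6)
  after g: (1 3 2 4)(5 6)
  after f': (1 5 6 2 4)
  after g: (1 4 3 5 2)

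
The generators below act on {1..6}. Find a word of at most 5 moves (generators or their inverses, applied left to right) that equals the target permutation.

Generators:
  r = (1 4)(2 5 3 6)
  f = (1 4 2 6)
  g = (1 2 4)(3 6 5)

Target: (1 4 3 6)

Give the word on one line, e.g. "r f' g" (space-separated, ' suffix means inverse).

  after r: (1 4)(2 5 3 6)
  after f': (2 5 3)(4 6)
  after r': (1 4 3 6)

r f' r'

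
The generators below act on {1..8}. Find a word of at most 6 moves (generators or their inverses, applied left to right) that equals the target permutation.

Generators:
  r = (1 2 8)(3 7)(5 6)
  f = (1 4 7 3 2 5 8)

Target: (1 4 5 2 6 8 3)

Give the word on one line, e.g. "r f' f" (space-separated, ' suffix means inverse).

r f' r' f'

  after r: (1 2 8)(3 7)(5 6)
  after f': (1 3 4)(2 5 6)
  after r': (1 7 3 4 8 2 6)
  after f': (1 4 5 2 6 8 3)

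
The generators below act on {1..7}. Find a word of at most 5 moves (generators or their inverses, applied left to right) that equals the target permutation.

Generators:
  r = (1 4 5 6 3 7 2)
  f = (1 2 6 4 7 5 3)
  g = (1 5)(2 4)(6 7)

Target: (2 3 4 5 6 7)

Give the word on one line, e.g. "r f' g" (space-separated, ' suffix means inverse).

f g r'

  after f: (1 2 6 4 7 5 3)
  after g: (1 4 6 2 7)(3 5)
  after r': (2 3 4 5 6 7)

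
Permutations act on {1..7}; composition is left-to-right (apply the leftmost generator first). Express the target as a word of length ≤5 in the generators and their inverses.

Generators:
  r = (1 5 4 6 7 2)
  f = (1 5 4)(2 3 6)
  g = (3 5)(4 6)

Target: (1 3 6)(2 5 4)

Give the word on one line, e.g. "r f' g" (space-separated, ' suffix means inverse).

  after g': (3 5)(4 6)
  after f': (1 4 3)(2 6 5)
  after f': (1 5 6)(2 3 4)
  after g': (1 3 6)(2 5 4)

g' f' f' g'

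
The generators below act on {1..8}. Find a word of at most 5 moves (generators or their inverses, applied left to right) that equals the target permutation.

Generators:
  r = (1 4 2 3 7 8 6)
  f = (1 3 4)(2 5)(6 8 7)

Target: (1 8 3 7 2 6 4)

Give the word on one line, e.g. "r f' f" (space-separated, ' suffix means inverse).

  after f: (1 3 4)(2 5)(6 8 7)
  after f: (1 4 3)(6 7 8)
  after r': (2 4)(3 6)
  after r': (1 6 2)(3 8 7)
  after r': (1 8 3 7 2 6 4)

f f r' r' r'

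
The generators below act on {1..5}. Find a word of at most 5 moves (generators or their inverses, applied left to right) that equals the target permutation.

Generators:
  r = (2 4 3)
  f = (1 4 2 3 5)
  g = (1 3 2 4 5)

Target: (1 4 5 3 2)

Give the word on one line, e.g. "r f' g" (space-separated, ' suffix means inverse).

  after f': (1 5 3 2 4)
  after f': (1 3 4 5 2)
  after r: (1 2)(4 5)
  after r: (1 4 5 3 2)

f' f' r r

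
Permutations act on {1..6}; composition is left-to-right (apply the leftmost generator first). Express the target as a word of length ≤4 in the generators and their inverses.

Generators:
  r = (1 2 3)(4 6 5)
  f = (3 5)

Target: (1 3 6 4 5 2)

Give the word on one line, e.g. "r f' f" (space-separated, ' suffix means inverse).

  after f': (3 5)
  after r': (1 3 6 4 5 2)

f' r'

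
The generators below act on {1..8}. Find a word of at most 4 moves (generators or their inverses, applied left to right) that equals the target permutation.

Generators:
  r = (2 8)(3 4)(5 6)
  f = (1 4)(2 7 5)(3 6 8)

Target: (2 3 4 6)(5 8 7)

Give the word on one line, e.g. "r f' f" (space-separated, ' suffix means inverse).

r f' f'

  after r: (2 8)(3 4)(5 6)
  after f': (1 4 8 5 3)(2 6 7)
  after f': (2 3 4 6)(5 8 7)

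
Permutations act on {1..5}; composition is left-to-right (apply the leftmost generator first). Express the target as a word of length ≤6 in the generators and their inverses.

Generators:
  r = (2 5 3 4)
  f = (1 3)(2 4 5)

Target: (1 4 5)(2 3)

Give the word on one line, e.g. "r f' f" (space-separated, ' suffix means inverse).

  after f: (1 3)(2 4 5)
  after f: (2 5 4)
  after r': (3 5)
  after f': (1 3 4 2 5)
  after r: (1 4 5)(2 3)

f f r' f' r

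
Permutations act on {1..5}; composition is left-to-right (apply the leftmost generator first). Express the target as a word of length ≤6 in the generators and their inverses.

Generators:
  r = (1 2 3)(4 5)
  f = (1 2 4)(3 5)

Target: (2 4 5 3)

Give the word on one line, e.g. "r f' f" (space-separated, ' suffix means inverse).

r' f r f' r'

  after r': (1 3 2)(4 5)
  after f: (1 5)(3 4)
  after r: (1 4)(2 3 5)
  after f': (1 2 5)
  after r': (2 4 5 3)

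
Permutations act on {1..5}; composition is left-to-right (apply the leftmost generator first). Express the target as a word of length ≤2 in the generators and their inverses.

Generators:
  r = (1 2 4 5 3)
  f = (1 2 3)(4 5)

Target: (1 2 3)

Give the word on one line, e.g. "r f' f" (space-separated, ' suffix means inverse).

f' f'

  after f': (1 3 2)(4 5)
  after f': (1 2 3)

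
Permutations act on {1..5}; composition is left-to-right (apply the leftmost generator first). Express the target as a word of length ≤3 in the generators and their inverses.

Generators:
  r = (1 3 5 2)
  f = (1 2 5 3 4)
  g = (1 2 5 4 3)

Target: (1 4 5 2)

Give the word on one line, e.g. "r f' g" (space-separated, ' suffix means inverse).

  after f: (1 2 5 3 4)
  after r: (3 4)
  after f': (1 4 5 2)

f r f'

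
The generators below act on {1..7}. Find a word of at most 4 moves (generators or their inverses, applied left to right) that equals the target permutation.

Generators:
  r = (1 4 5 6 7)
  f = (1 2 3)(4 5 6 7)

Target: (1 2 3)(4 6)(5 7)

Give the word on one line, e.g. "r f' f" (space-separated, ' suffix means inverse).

  after f': (1 3 2)(4 7 6 5)
  after f': (1 2 3)(4 6)(5 7)

f' f'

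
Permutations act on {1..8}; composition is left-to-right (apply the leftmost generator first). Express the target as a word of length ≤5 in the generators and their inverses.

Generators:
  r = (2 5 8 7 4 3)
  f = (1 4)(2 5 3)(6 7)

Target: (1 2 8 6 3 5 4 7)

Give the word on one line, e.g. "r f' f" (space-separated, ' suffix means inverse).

  after r: (2 5 8 7 4 3)
  after f': (1 4 5 8 6 7)
  after r: (1 3 2 5 7)(4 8 6)
  after r: (1 2 8 6 3 5 4 7)

r f' r r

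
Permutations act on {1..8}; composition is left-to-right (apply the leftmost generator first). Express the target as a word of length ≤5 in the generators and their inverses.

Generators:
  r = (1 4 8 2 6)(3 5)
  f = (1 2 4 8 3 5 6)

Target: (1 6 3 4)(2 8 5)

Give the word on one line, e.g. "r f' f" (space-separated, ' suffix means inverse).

r f' f' f'

  after r: (1 4 8 2 6)(3 5)
  after f': (1 2 5 8)
  after f': (2 3 8 6 5 4)
  after f': (1 6 3 4)(2 8 5)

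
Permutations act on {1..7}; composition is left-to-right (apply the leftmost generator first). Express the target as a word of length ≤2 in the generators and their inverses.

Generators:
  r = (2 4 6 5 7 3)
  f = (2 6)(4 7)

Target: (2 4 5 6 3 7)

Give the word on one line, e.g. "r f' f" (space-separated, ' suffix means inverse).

  after f: (2 6)(4 7)
  after r': (2 4 5 6 3 7)

f r'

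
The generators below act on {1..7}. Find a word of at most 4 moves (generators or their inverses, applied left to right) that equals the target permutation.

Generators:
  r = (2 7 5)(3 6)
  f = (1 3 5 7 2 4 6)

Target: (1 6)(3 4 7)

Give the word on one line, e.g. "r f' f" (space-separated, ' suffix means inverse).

r f' r' r'

  after r: (2 7 5)(3 6)
  after f': (1 6)(2 5 7 3 4)
  after r': (1 3 4 5 2 7 6)
  after r': (1 6)(3 4 7)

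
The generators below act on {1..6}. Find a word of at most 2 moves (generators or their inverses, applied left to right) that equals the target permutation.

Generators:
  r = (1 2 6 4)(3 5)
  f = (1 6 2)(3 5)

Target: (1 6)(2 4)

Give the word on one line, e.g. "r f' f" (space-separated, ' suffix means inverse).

  after r: (1 2 6 4)(3 5)
  after r: (1 6)(2 4)

r r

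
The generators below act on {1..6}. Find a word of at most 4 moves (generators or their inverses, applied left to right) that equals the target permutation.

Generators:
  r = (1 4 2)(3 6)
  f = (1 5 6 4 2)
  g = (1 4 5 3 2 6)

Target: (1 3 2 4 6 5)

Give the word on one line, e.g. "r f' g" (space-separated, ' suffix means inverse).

f g

  after f: (1 5 6 4 2)
  after g: (1 3 2 4 6 5)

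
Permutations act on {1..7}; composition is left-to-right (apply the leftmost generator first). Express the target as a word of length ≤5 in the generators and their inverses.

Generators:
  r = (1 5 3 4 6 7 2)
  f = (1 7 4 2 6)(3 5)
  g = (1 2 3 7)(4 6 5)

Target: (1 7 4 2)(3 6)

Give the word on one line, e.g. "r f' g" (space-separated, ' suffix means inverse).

f' r' f r'

  after f': (1 6 2 4 7)(3 5)
  after r': (1 4 6 7 2 3)
  after f: (1 2 5 3 7 6 4)
  after r': (1 7 4 2)(3 6)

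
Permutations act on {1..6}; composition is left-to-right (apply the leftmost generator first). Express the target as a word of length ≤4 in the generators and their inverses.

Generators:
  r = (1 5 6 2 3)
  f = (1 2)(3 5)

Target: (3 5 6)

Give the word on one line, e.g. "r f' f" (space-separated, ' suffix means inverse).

  after f: (1 2)(3 5)
  after r: (1 3 6 2 5)
  after f: (1 5 2 3 6)
  after r': (3 5 6)

f r f r'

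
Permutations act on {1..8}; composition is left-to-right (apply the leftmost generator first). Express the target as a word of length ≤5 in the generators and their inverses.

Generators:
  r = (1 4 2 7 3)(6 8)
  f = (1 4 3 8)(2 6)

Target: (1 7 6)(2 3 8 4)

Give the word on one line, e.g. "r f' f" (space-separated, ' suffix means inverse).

  after f: (1 4 3 8)(2 6)
  after f: (1 3)(4 8)
  after r': (1 7 2 4 6 8)
  after f: (1 7 6)(2 3 8 4)

f f r' f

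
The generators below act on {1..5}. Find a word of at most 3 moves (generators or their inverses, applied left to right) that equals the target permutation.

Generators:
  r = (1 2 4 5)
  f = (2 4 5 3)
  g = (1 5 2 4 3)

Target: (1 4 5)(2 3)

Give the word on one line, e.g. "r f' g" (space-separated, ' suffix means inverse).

  after f': (2 3 5 4)
  after r': (1 5 2 3 4)
  after r': (1 4 5)(2 3)

f' r' r'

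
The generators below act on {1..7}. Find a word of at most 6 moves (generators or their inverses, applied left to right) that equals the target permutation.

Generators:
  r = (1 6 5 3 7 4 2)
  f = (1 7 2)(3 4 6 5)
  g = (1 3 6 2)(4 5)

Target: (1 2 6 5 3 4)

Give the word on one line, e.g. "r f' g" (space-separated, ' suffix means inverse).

  after f: (1 7 2)(3 4 6 5)
  after g: (1 7)(2 3 5 6 4)
  after f': (2 5 4 7)(3 6)
  after f': (1 2 6 5 3 4)

f g f' f'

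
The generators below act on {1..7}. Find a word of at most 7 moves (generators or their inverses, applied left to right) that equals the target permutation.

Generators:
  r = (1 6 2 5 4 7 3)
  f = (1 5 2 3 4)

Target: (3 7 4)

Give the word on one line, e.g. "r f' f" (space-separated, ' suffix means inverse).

  after r': (1 3 7 4 5 2 6)
  after r': (1 7 5 6 3 4 2)
  after f': (1 7)(2 4 5 6)
  after r': (1 4 2 5)(3 7)
  after f: (3 7 4)

r' r' f' r' f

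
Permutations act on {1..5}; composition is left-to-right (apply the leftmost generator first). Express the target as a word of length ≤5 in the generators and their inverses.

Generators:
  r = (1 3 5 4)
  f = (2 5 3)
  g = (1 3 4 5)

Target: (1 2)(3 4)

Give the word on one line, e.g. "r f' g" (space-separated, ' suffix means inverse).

g' f f r'

  after g': (1 5 4 3)
  after f: (1 3)(2 5 4)
  after f: (1 2 3)(4 5)
  after r': (1 2)(3 4)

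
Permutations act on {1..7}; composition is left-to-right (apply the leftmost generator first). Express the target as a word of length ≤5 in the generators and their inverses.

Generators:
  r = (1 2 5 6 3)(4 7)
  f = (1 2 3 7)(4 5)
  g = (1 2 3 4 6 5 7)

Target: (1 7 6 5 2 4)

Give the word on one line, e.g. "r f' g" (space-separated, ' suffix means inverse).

  after g: (1 2 3 4 6 5 7)
  after r': (2 6)(3 7)(4 5)
  after g': (1 7 2 4 6)(3 5)
  after r: (1 4 3 6 2 7 5)
  after r: (1 7 6 5 2 4)

g r' g' r r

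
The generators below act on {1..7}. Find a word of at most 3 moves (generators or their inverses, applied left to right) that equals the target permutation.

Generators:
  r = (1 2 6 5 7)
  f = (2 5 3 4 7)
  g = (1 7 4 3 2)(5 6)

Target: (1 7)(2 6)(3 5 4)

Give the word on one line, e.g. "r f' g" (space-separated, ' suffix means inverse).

r f'

  after r: (1 2 6 5 7)
  after f': (1 7)(2 6)(3 5 4)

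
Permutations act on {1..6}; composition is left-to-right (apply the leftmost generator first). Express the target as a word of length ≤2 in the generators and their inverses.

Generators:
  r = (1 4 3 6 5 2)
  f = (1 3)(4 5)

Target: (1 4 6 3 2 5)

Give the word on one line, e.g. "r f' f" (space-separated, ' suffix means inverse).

f' r'

  after f': (1 3)(4 5)
  after r': (1 4 6 3 2 5)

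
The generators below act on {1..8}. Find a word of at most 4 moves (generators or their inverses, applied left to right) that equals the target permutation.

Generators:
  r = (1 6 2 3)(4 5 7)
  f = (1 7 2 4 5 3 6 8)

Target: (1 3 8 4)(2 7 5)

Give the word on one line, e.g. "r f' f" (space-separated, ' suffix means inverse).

  after f: (1 7 2 4 5 3 6 8)
  after f: (1 2 5 6)(3 8 7 4)
  after r: (1 3 8 4)(2 7 5)

f f r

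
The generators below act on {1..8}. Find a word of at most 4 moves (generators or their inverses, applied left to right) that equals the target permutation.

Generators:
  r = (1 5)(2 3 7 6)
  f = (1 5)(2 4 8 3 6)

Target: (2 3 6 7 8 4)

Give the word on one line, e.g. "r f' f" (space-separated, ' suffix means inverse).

  after r': (1 5)(2 6 7 3)
  after f': (2 3 6 7 8 4)

r' f'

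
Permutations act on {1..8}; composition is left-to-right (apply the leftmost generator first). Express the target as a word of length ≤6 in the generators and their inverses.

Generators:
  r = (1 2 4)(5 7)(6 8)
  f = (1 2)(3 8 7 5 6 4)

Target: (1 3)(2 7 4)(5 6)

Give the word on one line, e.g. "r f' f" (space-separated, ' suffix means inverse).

  after r': (1 4 2)(5 7)(6 8)
  after r': (1 2 4)
  after f': (2 6 5 7 8 3 4)
  after r': (1 4)(2 8 3)(6 7)
  after f: (1 3)(2 7 4)(5 6)

r' r' f' r' f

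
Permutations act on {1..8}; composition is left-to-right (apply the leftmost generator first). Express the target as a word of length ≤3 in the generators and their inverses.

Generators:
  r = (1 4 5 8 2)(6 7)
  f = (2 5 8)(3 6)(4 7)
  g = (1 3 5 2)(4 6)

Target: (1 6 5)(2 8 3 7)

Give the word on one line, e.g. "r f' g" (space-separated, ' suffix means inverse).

  after f: (2 5 8)(3 6)(4 7)
  after r: (1 4 6 3 7 5 2 8)
  after g: (1 6 5)(2 8 3 7)

f r g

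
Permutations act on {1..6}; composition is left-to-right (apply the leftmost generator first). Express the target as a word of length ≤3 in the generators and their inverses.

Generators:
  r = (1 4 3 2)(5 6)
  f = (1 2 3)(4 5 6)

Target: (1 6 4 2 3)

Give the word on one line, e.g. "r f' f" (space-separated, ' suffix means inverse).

  after r: (1 4 3 2)(5 6)
  after f': (1 6 4 2 3)

r f'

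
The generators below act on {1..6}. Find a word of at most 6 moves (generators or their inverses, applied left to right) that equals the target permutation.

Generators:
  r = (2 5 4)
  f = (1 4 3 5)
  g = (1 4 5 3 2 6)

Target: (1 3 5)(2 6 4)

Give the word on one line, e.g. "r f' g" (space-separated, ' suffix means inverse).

  after r': (2 4 5)
  after g: (1 4 3 2 5 6)
  after r: (1 2 4 3 5 6)
  after r: (1 5 6)(3 4)
  after g: (1 3 5)(2 6 4)

r' g r r g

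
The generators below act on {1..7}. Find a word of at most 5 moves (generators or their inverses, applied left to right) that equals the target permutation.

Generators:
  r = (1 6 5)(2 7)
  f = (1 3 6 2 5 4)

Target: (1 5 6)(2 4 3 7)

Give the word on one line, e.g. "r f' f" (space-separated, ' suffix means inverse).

f f r

  after f: (1 3 6 2 5 4)
  after f: (1 6 5)(2 4 3)
  after r: (1 5 6)(2 4 3 7)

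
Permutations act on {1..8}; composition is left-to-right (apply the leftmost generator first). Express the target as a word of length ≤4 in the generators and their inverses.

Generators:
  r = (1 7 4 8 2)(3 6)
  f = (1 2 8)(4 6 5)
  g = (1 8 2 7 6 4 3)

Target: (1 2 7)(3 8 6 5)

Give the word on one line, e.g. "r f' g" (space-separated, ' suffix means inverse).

f g' r

  after f: (1 2 8)(4 6 5)
  after g': (1 8 3 4 7 2)(5 6)
  after r: (1 2 7)(3 8 6 5)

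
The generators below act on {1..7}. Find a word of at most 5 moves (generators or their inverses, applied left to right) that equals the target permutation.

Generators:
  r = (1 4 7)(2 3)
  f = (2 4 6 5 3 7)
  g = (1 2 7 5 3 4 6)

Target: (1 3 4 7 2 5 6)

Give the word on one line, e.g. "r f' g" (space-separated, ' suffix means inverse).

r' f' r r

  after r': (1 7 4)(2 3)
  after f': (1 3 7 2 5 6 4)
  after r: (1 2 5 6 7 3)
  after r: (1 3 4 7 2 5 6)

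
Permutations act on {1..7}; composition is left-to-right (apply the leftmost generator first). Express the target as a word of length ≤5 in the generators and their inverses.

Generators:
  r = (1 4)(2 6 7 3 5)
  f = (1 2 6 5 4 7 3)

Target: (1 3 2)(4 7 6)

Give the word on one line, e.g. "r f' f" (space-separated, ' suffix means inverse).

f' r' f' r f'

  after f': (1 3 7 4 5 6 2)
  after r': (1 7)(2 4 3 6 5)
  after f': (1 4 7 3 2 5)
  after r: (3 6 7 5 4)
  after f': (1 3 2)(4 7 6)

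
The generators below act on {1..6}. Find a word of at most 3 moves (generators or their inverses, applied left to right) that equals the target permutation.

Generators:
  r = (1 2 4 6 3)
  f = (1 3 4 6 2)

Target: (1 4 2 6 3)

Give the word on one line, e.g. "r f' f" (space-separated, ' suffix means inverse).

f r' r'

  after f: (1 3 4 6 2)
  after r': (1 6)(2 3)
  after r': (1 4 2 6 3)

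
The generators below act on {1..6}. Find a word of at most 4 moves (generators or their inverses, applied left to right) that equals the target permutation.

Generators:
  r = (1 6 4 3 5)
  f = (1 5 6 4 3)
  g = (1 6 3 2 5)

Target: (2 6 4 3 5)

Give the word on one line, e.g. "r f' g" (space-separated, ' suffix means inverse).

g f' g

  after g: (1 6 3 2 5)
  after f': (1 5 3 2)(4 6)
  after g: (2 6 4 3 5)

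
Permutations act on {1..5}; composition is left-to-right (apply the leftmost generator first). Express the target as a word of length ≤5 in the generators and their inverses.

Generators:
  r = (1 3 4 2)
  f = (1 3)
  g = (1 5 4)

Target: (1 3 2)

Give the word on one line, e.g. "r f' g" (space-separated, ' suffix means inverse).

f' r f' r'

  after f': (1 3)
  after r: (1 4 2)
  after f': (1 4 2 3)
  after r': (1 3 2)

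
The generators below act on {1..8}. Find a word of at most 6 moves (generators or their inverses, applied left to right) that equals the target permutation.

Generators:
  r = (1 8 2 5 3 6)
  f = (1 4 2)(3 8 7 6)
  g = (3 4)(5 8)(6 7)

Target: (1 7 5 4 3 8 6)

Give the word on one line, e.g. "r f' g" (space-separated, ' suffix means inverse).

  after f: (1 4 2)(3 8 7 6)
  after g': (1 3 5 8 6 4 2)
  after f': (1 6)(3 5)(7 8)
  after g: (1 7 5 4 3 8 6)

f g' f' g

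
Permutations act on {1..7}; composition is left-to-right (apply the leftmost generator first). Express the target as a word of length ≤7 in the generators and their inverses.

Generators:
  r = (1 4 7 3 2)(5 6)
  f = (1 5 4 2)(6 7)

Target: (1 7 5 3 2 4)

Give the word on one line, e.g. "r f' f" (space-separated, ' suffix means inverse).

r f r' f r'

  after r: (1 4 7 3 2)(5 6)
  after f: (1 2 5 7 3)(4 6)
  after r': (1 3 2 6)(4 5)
  after f: (1 3)(2 7 6 5)
  after r': (1 7 5 3 2 4)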